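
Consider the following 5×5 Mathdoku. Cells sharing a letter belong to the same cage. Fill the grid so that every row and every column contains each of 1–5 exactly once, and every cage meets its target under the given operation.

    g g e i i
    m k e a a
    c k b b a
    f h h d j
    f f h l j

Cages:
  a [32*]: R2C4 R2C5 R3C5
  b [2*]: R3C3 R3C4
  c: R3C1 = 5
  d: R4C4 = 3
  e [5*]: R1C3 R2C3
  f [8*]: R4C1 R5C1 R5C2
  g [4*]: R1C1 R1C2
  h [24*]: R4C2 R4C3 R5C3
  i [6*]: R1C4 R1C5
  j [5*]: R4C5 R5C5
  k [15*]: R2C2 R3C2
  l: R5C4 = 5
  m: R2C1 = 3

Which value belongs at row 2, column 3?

Cage m is a single given cell, so R2C1 = 3.
3 is placed in row 2, which forces R2C2 = 5.
Row 2 now contains 5, leaving R2C3 = 1.
The 3 cells of cage a must have product 32, leaving R2C4 = 4.
Cage a has product 32, leaving R2C5 = 2.
Cage c is a single given cell, so R3C1 = 5.
Column 2 now contains 5, leaving R3C2 = 3.
Column 3 already has 1; hence R3C3 = 2.
Row 3 already has 2, which forces R3C4 = 1.
The 3 cells of cage a must have product 32; hence R3C5 = 4.
D is a freebie; hence R4C4 = 3.
Cage l is given; hence R5C4 = 5.
Row 5 already has 5, which forces R5C5 = 1.
Column 3 already has 1, which forces R1C3 = 5.
Column 4 now contains 3, leaving R1C4 = 2.
Column 5 already has 2, which forces R1C5 = 3.
Cage f has product 8; hence R4C1 = 1.
Cage h needs product 24, so R4C2 = 2.
Row 4 already has 3, which forces R4C3 = 4.
Column 5 now contains 1, which forces R4C5 = 5.
Column 2 now contains 2; hence R5C2 = 4.
The 3 cells of cage h must have product 24, so R5C3 = 3.
1 is placed in column 1; hence R1C1 = 4.
Column 2 now contains 4, which forces R1C2 = 1.
Row 5 now contains 4, leaving R5C1 = 2.
The full grid is 4 1 5 2 3 / 3 5 1 4 2 / 5 3 2 1 4 / 1 2 4 3 5 / 2 4 3 5 1.

1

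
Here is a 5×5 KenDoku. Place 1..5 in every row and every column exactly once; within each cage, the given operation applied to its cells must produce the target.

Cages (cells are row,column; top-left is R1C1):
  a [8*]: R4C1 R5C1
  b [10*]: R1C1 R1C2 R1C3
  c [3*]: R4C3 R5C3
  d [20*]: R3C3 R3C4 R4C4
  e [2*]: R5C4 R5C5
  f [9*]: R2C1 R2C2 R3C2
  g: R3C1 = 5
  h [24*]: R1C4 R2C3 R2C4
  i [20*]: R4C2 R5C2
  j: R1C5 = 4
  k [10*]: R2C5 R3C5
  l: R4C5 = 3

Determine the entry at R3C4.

J is a freebie, which forces R1C5 = 4.
The 3 cells of cage f must have product 9, which forces R2C1 = 3.
The 3 cells of cage f must have product 9, so R2C2 = 1.
Cage g is given, so R3C1 = 5.
The 3 cells of cage f must have product 9, which forces R3C2 = 3.
Row 3 already has 5, which forces R3C5 = 2.
L is a freebie, which forces R4C5 = 3.
Column 5 already has 2, leaving R5C5 = 1.
Cage h needs product 24; hence R1C4 = 3.
Column 5 already has 2; hence R2C5 = 5.
Row 4 already has 3, so R4C3 = 1.
Cage d has product 20, which forces R4C4 = 5.
1 is placed in row 5, which forces R5C3 = 3.
1 is placed in row 5; hence R5C4 = 2.
Cage b needs product 10; hence R1C1 = 1.
Cage h needs product 24, which forces R2C3 = 2.
Column 4 already has 2, so R2C4 = 4.
Column 3 already has 1, so R3C3 = 4.
Cage d needs product 20, so R3C4 = 1.
Cage a needs two cells with product 8; hence R4C1 = 2.
Row 4 already has 5, so R4C2 = 4.
Row 5 already has 2, which forces R5C1 = 4.
The two cells of cage i must have product 20, so R5C2 = 5.
5 is placed in column 2, which forces R1C2 = 2.
Column 3 already has 2, so R1C3 = 5.
Filled in: 1 2 5 3 4 / 3 1 2 4 5 / 5 3 4 1 2 / 2 4 1 5 3 / 4 5 3 2 1.

1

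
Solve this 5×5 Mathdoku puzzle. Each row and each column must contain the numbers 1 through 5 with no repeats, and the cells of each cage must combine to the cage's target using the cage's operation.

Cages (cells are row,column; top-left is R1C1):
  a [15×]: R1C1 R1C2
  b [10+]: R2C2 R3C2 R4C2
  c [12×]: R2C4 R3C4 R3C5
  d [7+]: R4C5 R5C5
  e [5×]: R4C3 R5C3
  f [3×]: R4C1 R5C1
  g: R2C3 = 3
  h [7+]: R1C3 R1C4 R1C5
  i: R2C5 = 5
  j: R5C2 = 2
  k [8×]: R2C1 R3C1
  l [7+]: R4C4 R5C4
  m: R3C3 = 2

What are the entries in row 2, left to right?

2 1 3 4 5

G is a freebie, which forces R2C3 = 3.
Cage i is given, so R2C5 = 5.
Cage m is a single given cell, leaving R3C3 = 2.
Cage j is given, leaving R5C2 = 2.
Cage k needs two cells with product 8, leaving R2C1 = 2.
2 is placed in row 3, leaving R3C1 = 4.
Cage c needs product 12; hence R2C4 = 4.
Row 2 now contains 4, leaving R2C2 = 1.
Cage b needs sum 10, which forces R3C2 = 5.
The 3 cells of cage b must have sum 10; hence R4C2 = 4.
Cage l's pair has sum 7; hence R4C4 = 2.
Row 4 now contains 4, leaving R4C5 = 3.
Cage l needs two cells with sum 7, which forces R5C4 = 5.
3 is placed in column 5, so R5C5 = 4.
The two cells of cage a must have product 15, leaving R1C1 = 5.
Column 2 already has 5; hence R1C2 = 3.
The 3 cells of cage h must have sum 7, leaving R1C3 = 4.
2 is placed in column 4, so R1C4 = 1.
The 3 cells of cage h must have sum 7, which forces R1C5 = 2.
Cage c needs product 12, leaving R3C4 = 3.
3 is placed in column 5, leaving R3C5 = 1.
3 is placed in row 4, leaving R4C1 = 1.
The two cells of cage e must have product 5; hence R4C3 = 5.
Cage f's pair has product 3, leaving R5C1 = 3.
5 is placed in row 5; hence R5C3 = 1.
Filled in: 5 3 4 1 2 / 2 1 3 4 5 / 4 5 2 3 1 / 1 4 5 2 3 / 3 2 1 5 4.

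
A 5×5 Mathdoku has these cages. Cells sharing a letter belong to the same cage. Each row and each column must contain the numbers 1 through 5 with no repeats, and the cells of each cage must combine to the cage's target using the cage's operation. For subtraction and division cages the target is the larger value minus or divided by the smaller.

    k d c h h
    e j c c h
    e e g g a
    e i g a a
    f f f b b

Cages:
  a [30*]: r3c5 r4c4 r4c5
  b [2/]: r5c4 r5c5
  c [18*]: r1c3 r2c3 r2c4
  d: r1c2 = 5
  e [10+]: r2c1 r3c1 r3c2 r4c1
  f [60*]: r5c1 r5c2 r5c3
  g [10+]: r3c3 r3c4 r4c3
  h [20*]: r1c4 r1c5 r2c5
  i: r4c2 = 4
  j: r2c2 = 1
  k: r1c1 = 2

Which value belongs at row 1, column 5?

Cage k is a single given cell, which forces r1c1 = 2.
Cage d is a single given cell, so r1c2 = 5.
Cage c has product 18, so r1c3 = 3.
Cage j is a single given cell, leaving r2c2 = 1.
Cage c has product 18, so r2c3 = 2.
Cage c needs product 18, which forces r2c4 = 3.
Cage i is a single given cell, leaving r4c2 = 4.
Column 2 now contains 4, so r5c2 = 3.
The 4 cells of cage e must have sum 10, which forces r2c1 = 4.
Cage h needs product 20, leaving r2c5 = 5.
Column 2 now contains 3; hence r3c2 = 2.
Row 3 now contains 2, so r3c5 = 3.
Column 5 already has 3, which forces r4c5 = 2.
Column 1 already has 4, which forces r5c1 = 5.
5 is placed in row 5, leaving r5c3 = 4.
Row 5 already has 4; hence r5c5 = 1.
Cage h has product 20, leaving r1c4 = 1.
Column 5 now contains 1, which forces r1c5 = 4.
Row 3 already has 3, leaving r3c1 = 1.
1 is placed in row 3, which forces r3c3 = 5.
The 3 cells of cage g must have sum 10; hence r3c4 = 4.
The 4 cells of cage e must have sum 10, so r4c1 = 3.
Column 3 now contains 5; hence r4c3 = 1.
2 is placed in row 4, so r4c4 = 5.
Row 5 already has 1; hence r5c4 = 2.
Filled in: 2 5 3 1 4 / 4 1 2 3 5 / 1 2 5 4 3 / 3 4 1 5 2 / 5 3 4 2 1.

4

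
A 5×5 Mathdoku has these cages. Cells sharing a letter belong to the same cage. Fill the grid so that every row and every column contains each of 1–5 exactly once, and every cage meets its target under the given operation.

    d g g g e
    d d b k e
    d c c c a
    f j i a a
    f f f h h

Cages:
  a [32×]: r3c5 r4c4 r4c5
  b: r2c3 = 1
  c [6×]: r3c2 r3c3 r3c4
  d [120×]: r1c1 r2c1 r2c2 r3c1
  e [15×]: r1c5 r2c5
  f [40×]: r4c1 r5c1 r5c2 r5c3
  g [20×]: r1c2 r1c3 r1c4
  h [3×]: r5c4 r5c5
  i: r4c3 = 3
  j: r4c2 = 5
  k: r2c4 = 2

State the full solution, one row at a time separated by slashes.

Cage b is a single given cell, leaving r2c3 = 1.
Cage k is a single given cell; hence r2c4 = 2.
The 3 cells of cage a must have product 32, which forces r3c5 = 4.
Cage j is a single given cell, so r4c2 = 5.
I is a freebie, which forces r4c3 = 3.
Cage a has product 32, leaving r4c4 = 4.
Cage a has product 32, so r4c5 = 2.
Column 3 already has 3, so r3c3 = 2.
2 is placed in row 4, so r4c1 = 1.
Cage d needs product 120, which forces r1c1 = 2.
Cage f needs product 40, so r5c2 = 2.
The only place for 3 in row 1 is r1c5.
Column 5 now contains 3, which forces r2c5 = 5.
Cage h's pair has product 3, so r5c4 = 3.
Column 5 now contains 3, so r5c5 = 1.
Cage d has product 120, so r3c1 = 5.
Cage c needs product 6, leaving r3c2 = 3.
Column 4 now contains 3, so r3c4 = 1.
Column 1 now contains 5, leaving r5c1 = 4.
4 is placed in row 5; hence r5c3 = 5.
Cage g has product 20, leaving r1c2 = 1.
Column 3 already has 5, so r1c3 = 4.
Column 4 now contains 1, leaving r1c4 = 5.
4 is placed in column 1, which forces r2c1 = 3.
3 is placed in column 2, leaving r2c2 = 4.

2 1 4 5 3 / 3 4 1 2 5 / 5 3 2 1 4 / 1 5 3 4 2 / 4 2 5 3 1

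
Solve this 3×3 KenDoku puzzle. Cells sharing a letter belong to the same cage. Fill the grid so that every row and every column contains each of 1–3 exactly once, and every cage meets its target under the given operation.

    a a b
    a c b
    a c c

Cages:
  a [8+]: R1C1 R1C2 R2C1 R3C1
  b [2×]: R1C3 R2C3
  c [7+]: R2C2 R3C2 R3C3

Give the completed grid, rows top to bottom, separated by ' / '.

The 4 cells of cage a must have sum 8; hence R1C2 = 2.
2 is placed in row 1; hence R1C3 = 1.
Column 2 already has 2, so R2C2 = 3.
Column 3 already has 1, leaving R2C3 = 2.
3 is placed in column 2, leaving R3C2 = 1.
2 is placed in column 3, so R3C3 = 3.
1 is placed in row 1, so R1C1 = 3.
Row 2 already has 2, leaving R2C1 = 1.
Row 3 now contains 3, leaving R3C1 = 2.

3 2 1 / 1 3 2 / 2 1 3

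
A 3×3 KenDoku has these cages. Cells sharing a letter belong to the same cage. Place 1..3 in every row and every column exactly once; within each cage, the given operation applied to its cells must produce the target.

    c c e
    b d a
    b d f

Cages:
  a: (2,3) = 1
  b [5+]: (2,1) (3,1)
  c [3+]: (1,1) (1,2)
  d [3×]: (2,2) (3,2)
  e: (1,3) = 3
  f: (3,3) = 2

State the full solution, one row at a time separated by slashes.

Cage e is a single given cell, so (1,3) = 3.
Cage a is given; hence (2,3) = 1.
Cage f is a single given cell; hence (3,3) = 2.
Cage b needs two cells with sum 5; hence (2,1) = 2.
1 is placed in row 2; hence (2,2) = 3.
Row 3 now contains 2, which forces (3,1) = 3.
Cage d needs two cells with product 3, so (3,2) = 1.
2 is placed in column 1; hence (1,1) = 1.
Column 2 already has 1, leaving (1,2) = 2.

1 2 3 / 2 3 1 / 3 1 2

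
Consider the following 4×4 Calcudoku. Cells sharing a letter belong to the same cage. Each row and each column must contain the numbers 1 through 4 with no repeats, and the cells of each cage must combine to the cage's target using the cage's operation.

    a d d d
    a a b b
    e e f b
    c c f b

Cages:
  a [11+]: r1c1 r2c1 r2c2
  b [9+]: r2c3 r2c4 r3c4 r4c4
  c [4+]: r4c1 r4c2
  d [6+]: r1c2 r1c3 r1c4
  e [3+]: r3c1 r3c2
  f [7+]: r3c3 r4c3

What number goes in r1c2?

Cage a needs sum 11, leaving r1c1 = 4.
The 3 cells of cage a must have sum 11, leaving r2c1 = 3.
Cage a needs sum 11, leaving r2c2 = 4.
Column 1 now contains 3, leaving r4c1 = 1.
1 is placed in row 4, which forces r4c2 = 3.
Row 4 already has 3, leaving r4c3 = 4.
Row 4 already has 4, so r4c4 = 2.
The 4 cells of cage b must have sum 9; hence r2c3 = 2.
Column 4 already has 2, so r2c4 = 1.
Column 1 now contains 1; hence r3c1 = 2.
Cage e needs two cells with sum 3, leaving r3c2 = 1.
Column 3 now contains 4; hence r3c3 = 3.
Cage b has sum 9, which forces r3c4 = 4.
Column 2 already has 1, so r1c2 = 2.
Column 3 now contains 3, so r1c3 = 1.
1 is placed in column 4, leaving r1c4 = 3.
The full grid is 4 2 1 3 / 3 4 2 1 / 2 1 3 4 / 1 3 4 2.

2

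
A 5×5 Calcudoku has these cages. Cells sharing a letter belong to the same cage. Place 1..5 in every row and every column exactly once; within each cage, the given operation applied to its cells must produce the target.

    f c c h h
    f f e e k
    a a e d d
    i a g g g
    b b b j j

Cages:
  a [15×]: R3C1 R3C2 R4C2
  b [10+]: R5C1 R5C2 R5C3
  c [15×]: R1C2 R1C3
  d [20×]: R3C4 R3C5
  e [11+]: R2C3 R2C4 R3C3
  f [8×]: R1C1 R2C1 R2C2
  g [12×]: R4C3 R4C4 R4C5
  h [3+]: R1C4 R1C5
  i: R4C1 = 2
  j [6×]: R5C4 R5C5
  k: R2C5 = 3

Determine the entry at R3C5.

Cage k is given; hence R2C5 = 3.
I is a freebie, which forces R4C1 = 2.
Column 5 already has 3; hence R5C5 = 2.
Cage h's pair has sum 3; hence R1C4 = 2.
2 is placed in column 5; hence R1C5 = 1.
Cage f needs product 8, leaving R2C2 = 2.
1 is placed in column 5; hence R4C5 = 4.
Row 5 already has 2; hence R5C4 = 3.
1 is placed in row 1, so R1C1 = 4.
The 3 cells of cage f must have product 8; hence R2C1 = 1.
Cage d needs two cells with product 20, which forces R3C4 = 4.
Column 5 now contains 4, leaving R3C5 = 5.
Cage g needs product 12; hence R4C3 = 3.
3 is placed in column 4, which forces R4C4 = 1.
1 is placed in column 1, which forces R5C1 = 5.
The two cells of cage c must have product 15, leaving R1C2 = 3.
Column 3 already has 3, leaving R1C3 = 5.
Cage e needs sum 11; hence R2C3 = 4.
Column 4 now contains 4, so R2C4 = 5.
Row 3 already has 5; hence R3C1 = 3.
Cage a needs product 15, so R3C2 = 1.
Row 3 already has 5; hence R3C3 = 2.
1 is placed in row 4, leaving R4C2 = 5.
1 is placed in column 2, leaving R5C2 = 4.
4 is placed in column 3; hence R5C3 = 1.
The full grid is 4 3 5 2 1 / 1 2 4 5 3 / 3 1 2 4 5 / 2 5 3 1 4 / 5 4 1 3 2.

5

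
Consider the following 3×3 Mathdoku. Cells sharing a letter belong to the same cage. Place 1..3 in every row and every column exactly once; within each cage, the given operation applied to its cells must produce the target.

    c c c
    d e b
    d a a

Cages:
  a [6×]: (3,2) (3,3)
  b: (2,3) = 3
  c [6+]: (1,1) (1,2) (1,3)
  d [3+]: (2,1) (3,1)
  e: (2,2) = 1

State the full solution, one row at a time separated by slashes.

3 2 1 / 2 1 3 / 1 3 2

Cage e is given, leaving (2,2) = 1.
Cage b is a single given cell, so (2,3) = 3.
Column 3 already has 3; hence (3,3) = 2.
Column 3 now contains 2; hence (1,3) = 1.
Row 2 now contains 1; hence (2,1) = 2.
2 is placed in row 3, leaving (3,1) = 1.
2 is placed in row 3, which forces (3,2) = 3.
Column 1 now contains 2, leaving (1,1) = 3.
Column 2 already has 3, so (1,2) = 2.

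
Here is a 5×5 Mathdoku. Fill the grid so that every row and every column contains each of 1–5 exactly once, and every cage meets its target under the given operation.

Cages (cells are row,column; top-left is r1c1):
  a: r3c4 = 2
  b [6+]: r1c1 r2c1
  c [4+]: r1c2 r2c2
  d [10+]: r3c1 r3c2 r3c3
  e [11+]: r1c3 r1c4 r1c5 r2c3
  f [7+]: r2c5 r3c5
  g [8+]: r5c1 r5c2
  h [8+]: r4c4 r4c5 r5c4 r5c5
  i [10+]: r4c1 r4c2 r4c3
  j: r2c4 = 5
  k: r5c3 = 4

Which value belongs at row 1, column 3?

2

J is a freebie, which forces r2c4 = 5.
Cage a is a single given cell, so r3c4 = 2.
Cage k is a single given cell, which forces r5c3 = 4.
The only place for 3 in row 3 is r3c5.
Cage f's pair has sum 7, leaving r2c5 = 4.
Cage h needs sum 8, leaving r4c4 = 4.
Column 5 already has 3; hence r4c5 = 1.
The 4 cells of cage h must have sum 8, so r5c4 = 1.
Cage h needs sum 8, leaving r5c5 = 2.
Column 4 now contains 1; hence r1c4 = 3.
2 is placed in column 5; hence r1c5 = 5.
5 is placed in row 1, which forces r1c1 = 4.
3 is placed in row 1; hence r1c2 = 1.
Row 1 already has 1, which forces r1c3 = 2.
Cage b needs two cells with sum 6, which forces r2c1 = 2.
Cage c's pair has sum 4, so r2c2 = 3.
Column 3 already has 2, which forces r2c3 = 1.
Column 3 now contains 1, so r3c3 = 5.
5 is placed in column 3, so r4c3 = 3.
Column 2 already has 3; hence r5c2 = 5.
5 is placed in row 3; hence r3c1 = 1.
5 is placed in row 3, leaving r3c2 = 4.
3 is placed in row 4, which forces r4c1 = 5.
Column 2 already has 5, leaving r4c2 = 2.
5 is placed in row 5, which forces r5c1 = 3.
Filled in: 4 1 2 3 5 / 2 3 1 5 4 / 1 4 5 2 3 / 5 2 3 4 1 / 3 5 4 1 2.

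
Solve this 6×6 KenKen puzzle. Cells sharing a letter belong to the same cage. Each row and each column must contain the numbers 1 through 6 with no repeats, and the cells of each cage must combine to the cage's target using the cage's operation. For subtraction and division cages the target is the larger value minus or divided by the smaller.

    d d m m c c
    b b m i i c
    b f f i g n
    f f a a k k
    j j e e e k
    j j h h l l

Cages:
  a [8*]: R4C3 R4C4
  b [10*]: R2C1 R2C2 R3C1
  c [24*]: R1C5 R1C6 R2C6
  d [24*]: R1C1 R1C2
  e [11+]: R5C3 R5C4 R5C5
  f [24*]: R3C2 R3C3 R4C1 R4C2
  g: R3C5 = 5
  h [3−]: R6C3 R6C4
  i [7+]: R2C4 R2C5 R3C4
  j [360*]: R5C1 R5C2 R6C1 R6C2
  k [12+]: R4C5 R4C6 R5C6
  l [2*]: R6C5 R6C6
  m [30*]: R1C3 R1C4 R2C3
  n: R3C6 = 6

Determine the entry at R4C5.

6

Cage g is a single given cell; hence R3C5 = 5.
Cage n is a single given cell; hence R3C6 = 6.
In row 2, 6 can only go at R2C3, so R2C3 = 6.
The only place for 5 in row 4 is R4C6.
Cage c needs product 24, so R2C6 = 4.
4 is placed in column 6, so R5C6 = 1.
Cage h's pair has difference 3, so R6C3 = 3.
The two cells of cage h must have difference 3, which forces R6C4 = 6.
Column 6 already has 1, leaving R6C6 = 2.
The 3 cells of cage c must have product 24, which forces R1C5 = 2.
2 is placed in column 6, which forces R1C6 = 3.
Cage k has sum 12; hence R4C5 = 6.
Column 5 now contains 6; hence R5C5 = 4.
Row 6 now contains 2, which forces R6C5 = 1.
The 3 cells of cage i must have sum 7, which forces R2C4 = 1.
1 is placed in column 5, which forces R2C5 = 3.
The 3 cells of cage i must have sum 7; hence R3C4 = 3.
The 3 cells of cage m must have product 30, so R1C3 = 1.
Column 4 already has 1; hence R1C4 = 5.
The 3 cells of cage b must have product 10, leaving R3C1 = 1.
1 is placed in column 1; hence R4C1 = 3.
3 is placed in row 4, so R4C2 = 1.
Column 1 now contains 3; hence R5C1 = 6.
Row 5 now contains 6, so R5C2 = 3.
5 is placed in column 4, which forces R5C4 = 2.
Column 1 already has 6; hence R1C1 = 4.
Cage d needs two cells with product 24, leaving R1C2 = 6.
Cage a needs two cells with product 8, leaving R4C3 = 2.
Column 4 now contains 2; hence R4C4 = 4.
Row 5 now contains 2, so R5C3 = 5.
Column 1 already has 4; hence R6C1 = 5.
Row 6 now contains 5, which forces R6C2 = 4.
5 is placed in column 1; hence R2C1 = 2.
The 3 cells of cage b must have product 10, so R2C2 = 5.
Column 2 now contains 4; hence R3C2 = 2.
2 is placed in column 3, leaving R3C3 = 4.
Filled in: 4 6 1 5 2 3 / 2 5 6 1 3 4 / 1 2 4 3 5 6 / 3 1 2 4 6 5 / 6 3 5 2 4 1 / 5 4 3 6 1 2.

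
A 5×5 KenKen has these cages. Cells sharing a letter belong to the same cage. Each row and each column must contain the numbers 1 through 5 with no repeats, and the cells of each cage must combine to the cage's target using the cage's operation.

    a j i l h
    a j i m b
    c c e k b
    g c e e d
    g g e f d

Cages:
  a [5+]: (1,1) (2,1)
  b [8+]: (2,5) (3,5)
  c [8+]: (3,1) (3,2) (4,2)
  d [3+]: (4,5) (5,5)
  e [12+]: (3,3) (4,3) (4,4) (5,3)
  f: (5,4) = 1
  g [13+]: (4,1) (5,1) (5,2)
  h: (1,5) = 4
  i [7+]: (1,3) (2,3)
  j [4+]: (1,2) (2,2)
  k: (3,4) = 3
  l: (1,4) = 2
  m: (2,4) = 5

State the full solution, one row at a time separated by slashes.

1 3 5 2 4 / 4 1 2 5 3 / 2 4 1 3 5 / 5 2 3 4 1 / 3 5 4 1 2

Cage l is given, so (1,4) = 2.
Cage h is given, so (1,5) = 4.
Cage m is a single given cell, leaving (2,4) = 5.
5 is placed in row 2, which forces (2,5) = 3.
K is a freebie, so (3,4) = 3.
Column 5 already has 3, so (3,5) = 5.
Cage f is a single given cell, leaving (5,4) = 1.
Row 5 now contains 1, which forces (5,5) = 2.
The two cells of cage j must have sum 4, which forces (1,2) = 3.
3 is placed in row 1, which forces (1,3) = 5.
Row 2 now contains 3, leaving (2,2) = 1.
Column 4 now contains 1; hence (4,4) = 4.
Column 5 now contains 2, leaving (4,5) = 1.
3 is placed in row 1; hence (1,1) = 1.
Cage a needs two cells with sum 5, which forces (2,1) = 4.
Cage i needs two cells with sum 7; hence (2,3) = 2.
1 is placed in column 1, leaving (3,1) = 2.
Row 3 already has 2, leaving (3,2) = 4.
The 4 cells of cage e must have sum 12; hence (3,3) = 1.
4 is placed in row 4, which forces (4,1) = 5.
Row 4 now contains 5, leaving (4,2) = 2.
Cage e needs sum 12, so (4,3) = 3.
Cage g has sum 13, which forces (5,1) = 3.
The 3 cells of cage g must have sum 13, leaving (5,2) = 5.
Cage e needs sum 12; hence (5,3) = 4.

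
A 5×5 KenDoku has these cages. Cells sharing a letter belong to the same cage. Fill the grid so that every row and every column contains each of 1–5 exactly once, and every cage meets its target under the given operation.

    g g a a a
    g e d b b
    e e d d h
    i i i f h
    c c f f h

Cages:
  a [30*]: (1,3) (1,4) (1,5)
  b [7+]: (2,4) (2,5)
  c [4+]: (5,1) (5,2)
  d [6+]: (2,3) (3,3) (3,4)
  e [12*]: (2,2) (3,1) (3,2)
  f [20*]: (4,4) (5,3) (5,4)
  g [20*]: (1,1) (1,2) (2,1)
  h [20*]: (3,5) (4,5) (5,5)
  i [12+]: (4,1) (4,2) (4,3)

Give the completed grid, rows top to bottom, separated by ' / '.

1 4 5 3 2 / 5 2 1 4 3 / 2 3 4 1 5 / 4 5 3 2 1 / 3 1 2 5 4

In row 3, 5 can only go at (3,5), so (3,5) = 5.
Row 4 needs a 2, and only (4,4) is open for it.
Cage f needs product 20, which forces (5,3) = 2.
The 3 cells of cage f must have product 20, which forces (5,4) = 5.
Cage a needs product 30, leaving (1,3) = 5.
Column 4 already has 5, so (1,4) = 3.
Cage a has product 30, which forces (1,5) = 2.
The 3 cells of cage d must have sum 6, which forces (2,3) = 1.
Column 4 already has 3, which forces (2,4) = 4.
Row 2 now contains 4, so (2,5) = 3.
Cage d has sum 6, leaving (3,3) = 4.
Cage d needs sum 6, which forces (3,4) = 1.
Column 3 already has 4, which forces (4,3) = 3.
Cage g has product 20, leaving (2,1) = 5.
Row 2 now contains 3, which forces (2,2) = 2.
The 3 cells of cage e must have product 12, leaving (3,1) = 2.
1 is placed in row 3, which forces (3,2) = 3.
5 is placed in column 1, so (4,1) = 4.
Row 4 already has 4; hence (4,2) = 5.
Row 4 already has 4, so (4,5) = 1.
Column 2 now contains 3, leaving (5,2) = 1.
Column 5 already has 1, so (5,5) = 4.
Column 1 now contains 4; hence (1,1) = 1.
Column 2 now contains 1, which forces (1,2) = 4.
1 is placed in row 5; hence (5,1) = 3.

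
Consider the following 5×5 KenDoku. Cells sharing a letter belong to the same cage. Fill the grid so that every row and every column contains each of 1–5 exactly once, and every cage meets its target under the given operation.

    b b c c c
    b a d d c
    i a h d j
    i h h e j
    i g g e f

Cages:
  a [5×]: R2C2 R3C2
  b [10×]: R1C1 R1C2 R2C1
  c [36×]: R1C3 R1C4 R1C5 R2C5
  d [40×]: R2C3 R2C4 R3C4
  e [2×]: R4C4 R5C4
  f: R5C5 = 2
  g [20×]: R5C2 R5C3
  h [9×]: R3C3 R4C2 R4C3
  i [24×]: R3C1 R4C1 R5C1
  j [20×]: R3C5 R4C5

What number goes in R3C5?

4

Cage c needs product 36, leaving R2C5 = 3.
Cage h has product 9, so R3C3 = 3.
The 3 cells of cage h must have product 9, so R4C2 = 3.
Cage h needs product 9, leaving R4C3 = 1.
Row 4 already has 1, so R4C4 = 2.
Column 4 now contains 2, leaving R5C4 = 1.
Cage f is given, so R5C5 = 2.
Column 3 already has 1, which forces R1C3 = 4.
Cage c has product 36, leaving R1C4 = 3.
Cage c needs product 36, leaving R1C5 = 1.
The 3 cells of cage d must have product 40, leaving R2C3 = 2.
Cage i needs product 24, so R3C1 = 2.
Row 4 now contains 2, leaving R4C1 = 4.
Row 4 already has 4, which forces R4C5 = 5.
Cage i has product 24, so R5C1 = 3.
Column 3 now contains 4, leaving R5C3 = 5.
Column 1 now contains 2, which forces R1C1 = 5.
The 3 cells of cage b must have product 10; hence R1C2 = 2.
Cage b has product 10, so R2C1 = 1.
1 is placed in row 2, leaving R2C2 = 5.
Row 2 already has 5; hence R2C4 = 4.
5 is placed in column 2, leaving R3C2 = 1.
4 is placed in column 4; hence R3C4 = 5.
Column 5 already has 5, leaving R3C5 = 4.
Row 5 now contains 5; hence R5C2 = 4.
The full grid is 5 2 4 3 1 / 1 5 2 4 3 / 2 1 3 5 4 / 4 3 1 2 5 / 3 4 5 1 2.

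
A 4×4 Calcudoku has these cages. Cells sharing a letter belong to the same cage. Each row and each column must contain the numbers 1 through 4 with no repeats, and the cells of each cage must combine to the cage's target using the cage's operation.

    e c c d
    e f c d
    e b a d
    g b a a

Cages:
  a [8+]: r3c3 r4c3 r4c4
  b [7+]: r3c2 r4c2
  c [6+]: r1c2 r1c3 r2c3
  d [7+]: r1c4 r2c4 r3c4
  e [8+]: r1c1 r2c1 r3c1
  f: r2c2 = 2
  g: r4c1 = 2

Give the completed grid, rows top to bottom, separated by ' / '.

F is a freebie, leaving r2c2 = 2.
Cage g is given, which forces r4c1 = 2.
In row 3, 2 can only go at r3c4, so r3c4 = 2.
The only place for 2 in row 1 is r1c3.
Column 2 needs a 1, and only r1c2 is open for it.
Row 1 already has 1, so r1c4 = 4.
The 3 cells of cage c must have sum 6; hence r2c3 = 3.
Cage d has sum 7; hence r2c4 = 1.
1 is placed in column 4, so r4c4 = 3.
Row 1 already has 4, which forces r1c1 = 3.
Row 2 now contains 1; hence r2c1 = 4.
Cage e has sum 8; hence r3c1 = 1.
The two cells of cage b must have sum 7, leaving r3c2 = 3.
Row 3 now contains 1, which forces r3c3 = 4.
Row 4 now contains 3; hence r4c2 = 4.
Column 3 already has 4; hence r4c3 = 1.

3 1 2 4 / 4 2 3 1 / 1 3 4 2 / 2 4 1 3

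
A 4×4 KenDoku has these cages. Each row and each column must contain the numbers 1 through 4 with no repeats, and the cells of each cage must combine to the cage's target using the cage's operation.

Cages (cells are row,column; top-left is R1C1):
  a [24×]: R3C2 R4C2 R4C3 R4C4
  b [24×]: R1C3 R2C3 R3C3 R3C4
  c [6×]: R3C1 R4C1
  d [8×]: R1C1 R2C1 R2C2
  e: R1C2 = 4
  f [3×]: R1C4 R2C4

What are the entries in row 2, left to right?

Cage e is a single given cell, so R1C2 = 4.
Cage d needs product 8; hence R2C1 = 4.
Column 1 needs a 1, and only R1C1 is open for it.
Row 1 now contains 1, which forces R1C4 = 3.
Cage d has product 8, which forces R2C2 = 2.
The two cells of cage f must have product 3, so R2C4 = 1.
Row 1 now contains 3, leaving R1C3 = 2.
1 is placed in row 2, so R2C3 = 3.
Cage b needs product 24, which forces R3C3 = 1.
The 4 cells of cage b must have product 24, which forces R3C4 = 4.
Column 3 now contains 2, which forces R4C3 = 4.
4 is placed in column 4; hence R4C4 = 2.
Cage c's pair has product 6, so R3C1 = 2.
Row 3 now contains 1; hence R3C2 = 3.
Row 4 already has 2, leaving R4C1 = 3.
Cage a needs product 24, leaving R4C2 = 1.
Completed grid: 1 4 2 3 / 4 2 3 1 / 2 3 1 4 / 3 1 4 2.

4 2 3 1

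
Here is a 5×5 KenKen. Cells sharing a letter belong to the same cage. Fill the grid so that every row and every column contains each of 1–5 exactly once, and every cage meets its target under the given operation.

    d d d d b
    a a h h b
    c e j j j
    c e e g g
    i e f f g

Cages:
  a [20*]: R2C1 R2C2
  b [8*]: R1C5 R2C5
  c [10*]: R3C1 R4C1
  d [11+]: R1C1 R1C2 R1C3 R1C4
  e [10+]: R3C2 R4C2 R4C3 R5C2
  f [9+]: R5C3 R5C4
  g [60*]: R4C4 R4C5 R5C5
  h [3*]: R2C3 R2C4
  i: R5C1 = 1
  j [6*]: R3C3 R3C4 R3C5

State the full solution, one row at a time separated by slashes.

3 1 5 2 4 / 4 5 3 1 2 / 5 4 2 3 1 / 2 3 1 4 5 / 1 2 4 5 3

I is a freebie; hence R5C1 = 1.
The only place for 4 in row 1 is R1C5.
Column 5 now contains 4, leaving R2C5 = 2.
The 3 cells of cage g must have product 60, which forces R4C4 = 4.
Column 4 already has 4, which forces R5C4 = 5.
Row 5 already has 5; hence R5C5 = 3.
Column 5 already has 3, which forces R3C5 = 1.
Column 5 already has 3, which forces R4C5 = 5.
Row 5 already has 5, which forces R5C3 = 4.
The two cells of cage c must have product 10, which forces R3C1 = 5.
Row 3 now contains 5, which forces R3C2 = 4.
5 is placed in row 4; hence R4C1 = 2.
Row 5 now contains 4; hence R5C2 = 2.
2 is placed in column 1, leaving R1C1 = 3.
Column 1 already has 5; hence R2C1 = 4.
Column 2 already has 4, so R2C2 = 5.
Column 2 now contains 5, leaving R1C2 = 1.
Cage d has sum 11, leaving R1C3 = 5.
Cage d has sum 11, so R1C4 = 2.
2 is placed in column 4; hence R3C4 = 3.
Column 2 already has 1, so R4C2 = 3.
Row 4 now contains 3; hence R4C3 = 1.
1 is placed in column 3, which forces R2C3 = 3.
3 is placed in column 4, leaving R2C4 = 1.
3 is placed in row 3, which forces R3C3 = 2.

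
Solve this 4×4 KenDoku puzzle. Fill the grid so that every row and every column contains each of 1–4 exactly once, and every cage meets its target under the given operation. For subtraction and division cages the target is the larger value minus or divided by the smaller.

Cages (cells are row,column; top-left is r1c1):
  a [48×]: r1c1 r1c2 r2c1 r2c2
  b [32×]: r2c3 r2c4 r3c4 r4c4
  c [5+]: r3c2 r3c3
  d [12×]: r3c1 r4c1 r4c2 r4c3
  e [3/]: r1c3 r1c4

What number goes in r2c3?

4

The 4 cells of cage b must have product 32; hence r2c3 = 4.
In row 2, 1 can only go at r2c4, so r2c4 = 1.
The two cells of cage e must have quotient 3, so r1c3 = 1.
1 is placed in column 4; hence r1c4 = 3.
The only place for 1 in row 3 is r3c1.
Cage d needs product 12, which forces r4c1 = 4.
The 4 cells of cage d must have product 12; hence r4c2 = 1.
Cage d has product 12, leaving r4c3 = 3.
Row 4 already has 4, so r4c4 = 2.
Column 1 already has 4, which forces r1c1 = 2.
Cage a has product 48, so r1c2 = 4.
Cage a has product 48, leaving r2c1 = 3.
Cage a needs product 48; hence r2c2 = 2.
Cage c's pair has sum 5, so r3c2 = 3.
3 is placed in column 3, so r3c3 = 2.
2 is placed in column 4, leaving r3c4 = 4.
Completed grid: 2 4 1 3 / 3 2 4 1 / 1 3 2 4 / 4 1 3 2.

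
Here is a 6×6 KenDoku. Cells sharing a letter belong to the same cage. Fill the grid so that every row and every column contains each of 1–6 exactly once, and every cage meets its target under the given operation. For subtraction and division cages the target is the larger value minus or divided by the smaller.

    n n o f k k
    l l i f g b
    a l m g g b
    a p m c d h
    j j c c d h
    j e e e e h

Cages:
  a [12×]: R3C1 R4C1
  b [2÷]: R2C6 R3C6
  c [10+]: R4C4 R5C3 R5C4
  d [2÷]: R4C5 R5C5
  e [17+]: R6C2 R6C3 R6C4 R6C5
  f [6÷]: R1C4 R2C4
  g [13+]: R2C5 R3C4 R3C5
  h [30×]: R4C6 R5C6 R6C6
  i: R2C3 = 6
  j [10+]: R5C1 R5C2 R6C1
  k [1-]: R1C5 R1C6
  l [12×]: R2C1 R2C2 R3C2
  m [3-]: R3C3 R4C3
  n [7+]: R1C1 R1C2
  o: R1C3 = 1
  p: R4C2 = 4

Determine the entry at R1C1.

5

O is a freebie; hence R1C3 = 1.
Row 1 now contains 1, which forces R1C4 = 6.
Cage i is a single given cell, so R2C3 = 6.
6 is placed in column 4, so R2C4 = 1.
Cage p is a single given cell, leaving R4C2 = 4.
The 3 cells of cage l must have product 12; hence R2C2 = 3.
In row 2, 5 can only go at R2C5, so R2C5 = 5.
The only place for 3 in row 3 is R3C5.
The 3 cells of cage g must have sum 13, which forces R3C4 = 5.
Row 3 already has 5; hence R3C3 = 2.
The two cells of cage m must have difference 3; hence R4C3 = 5.
Column 3 already has 5; hence R5C3 = 3.
Column 3 already has 5, so R6C3 = 4.
4 is placed in row 6; hence R6C4 = 2.
Row 6 now contains 2, which forces R6C5 = 6.
Cage l needs product 12, which forces R2C1 = 4.
Cage b's pair has quotient 2; hence R2C6 = 2.
4 is placed in column 1; hence R3C1 = 6.
2 is placed in row 3; hence R3C2 = 1.
Row 3 already has 1, which forces R3C6 = 4.
Column 4 now contains 2, leaving R4C4 = 3.
Column 4 now contains 2, leaving R5C4 = 4.
6 is placed in row 6, so R6C2 = 5.
The two cells of cage n must have sum 7, which forces R1C1 = 5.
5 is placed in column 2, which forces R1C2 = 2.
Row 1 now contains 2, leaving R1C5 = 4.
Row 1 now contains 5, leaving R1C6 = 3.
Row 4 now contains 3, so R4C1 = 2.
Row 4 already has 2, so R4C5 = 1.
The 3 cells of cage h must have product 30, so R4C6 = 6.
Column 1 now contains 5, which forces R5C1 = 1.
Column 2 now contains 2, which forces R5C2 = 6.
Column 5 already has 1, leaving R5C5 = 2.
Cage h needs product 30; hence R5C6 = 5.
Cage j has sum 10, which forces R6C1 = 3.
The 3 cells of cage h must have product 30, so R6C6 = 1.
The full grid is 5 2 1 6 4 3 / 4 3 6 1 5 2 / 6 1 2 5 3 4 / 2 4 5 3 1 6 / 1 6 3 4 2 5 / 3 5 4 2 6 1.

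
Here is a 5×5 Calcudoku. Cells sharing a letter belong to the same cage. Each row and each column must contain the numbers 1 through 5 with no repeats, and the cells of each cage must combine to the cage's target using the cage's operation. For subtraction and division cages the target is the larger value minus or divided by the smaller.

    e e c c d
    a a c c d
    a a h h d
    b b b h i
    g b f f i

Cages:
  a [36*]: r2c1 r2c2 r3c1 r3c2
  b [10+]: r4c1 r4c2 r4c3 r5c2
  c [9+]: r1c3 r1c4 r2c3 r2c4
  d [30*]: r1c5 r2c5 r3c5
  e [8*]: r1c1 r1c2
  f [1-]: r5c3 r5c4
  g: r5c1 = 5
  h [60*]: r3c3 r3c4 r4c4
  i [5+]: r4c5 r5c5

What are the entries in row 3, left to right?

G is a freebie; hence r5c1 = 5.
Column 2 needs a 5, and only r4c2 is open for it.
Row 2 needs a 5, and only r2c5 is open for it.
5 is placed in column 5; hence r1c5 = 3.
Cage d needs product 30, leaving r3c5 = 2.
Cage h needs product 60, which forces r4c4 = 3.
The 4 cells of cage b must have sum 10, which forces r5c2 = 2.
Cage e's pair has product 8, which forces r1c1 = 2.
Column 2 already has 2; hence r1c2 = 4.
Column 2 now contains 4, leaving r2c2 = 3.
Column 2 already has 3, which forces r3c2 = 1.
2 is placed in column 1, leaving r4c1 = 1.
Row 4 now contains 1, so r4c3 = 2.
Row 4 now contains 1, leaving r4c5 = 4.
Cage f needs two cells with difference 1, which forces r5c3 = 3.
The two cells of cage f must have difference 1, leaving r5c4 = 4.
Column 5 already has 4; hence r5c5 = 1.
The 4 cells of cage c must have sum 9, leaving r1c3 = 5.
Cage c has sum 9, which forces r1c4 = 1.
3 is placed in row 2; hence r2c1 = 4.
Column 3 now contains 2, so r2c3 = 1.
The 4 cells of cage c must have sum 9, so r2c4 = 2.
Row 3 already has 1, which forces r3c1 = 3.
Cage h has product 60, which forces r3c3 = 4.
4 is placed in column 4, leaving r3c4 = 5.
The full grid is 2 4 5 1 3 / 4 3 1 2 5 / 3 1 4 5 2 / 1 5 2 3 4 / 5 2 3 4 1.

3 1 4 5 2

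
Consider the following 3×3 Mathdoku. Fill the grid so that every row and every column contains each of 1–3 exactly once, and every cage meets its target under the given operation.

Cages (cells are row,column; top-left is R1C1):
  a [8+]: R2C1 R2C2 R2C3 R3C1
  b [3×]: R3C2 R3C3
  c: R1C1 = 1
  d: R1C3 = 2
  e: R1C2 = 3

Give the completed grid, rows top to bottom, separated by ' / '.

1 3 2 / 3 2 1 / 2 1 3

Cage c is a single given cell, so R1C1 = 1.
Cage e is a single given cell, so R1C2 = 3.
Cage d is a single given cell, which forces R1C3 = 2.
Column 1 already has 1, leaving R2C1 = 3.
Row 2 already has 3, leaving R2C3 = 1.
Cage a needs sum 8; hence R3C1 = 2.
Column 2 now contains 3, which forces R3C2 = 1.
Column 3 now contains 1, which forces R3C3 = 3.
1 is placed in row 2, which forces R2C2 = 2.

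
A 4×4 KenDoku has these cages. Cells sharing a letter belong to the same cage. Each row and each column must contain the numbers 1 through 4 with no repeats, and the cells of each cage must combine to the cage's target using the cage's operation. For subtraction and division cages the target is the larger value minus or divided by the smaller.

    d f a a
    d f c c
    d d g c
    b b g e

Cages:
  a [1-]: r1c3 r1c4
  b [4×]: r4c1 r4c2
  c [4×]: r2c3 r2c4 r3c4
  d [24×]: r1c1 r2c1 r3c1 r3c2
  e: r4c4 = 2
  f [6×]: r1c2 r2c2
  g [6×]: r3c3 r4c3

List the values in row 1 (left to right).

1 2 4 3

E is a freebie, which forces r4c4 = 2.
Cage c needs product 4; hence r2c3 = 1.
Cage c needs product 4; hence r2c4 = 4.
Cage g's pair has product 6; hence r3c3 = 2.
2 is placed in column 4, which forces r3c4 = 1.
Row 4 already has 2; hence r4c3 = 3.
The 4 cells of cage d must have product 24; hence r1c1 = 1.
Column 3 already has 3, which forces r1c3 = 4.
Column 4 already has 1, so r1c4 = 3.
Cage d needs product 24; hence r2c1 = 2.
Row 2 now contains 2, leaving r2c2 = 3.
3 is placed in column 2, which forces r3c2 = 4.
Column 1 already has 1, which forces r4c1 = 4.
4 is placed in column 2, which forces r4c2 = 1.
3 is placed in row 1, leaving r1c2 = 2.
Row 3 now contains 4; hence r3c1 = 3.
The full grid is 1 2 4 3 / 2 3 1 4 / 3 4 2 1 / 4 1 3 2.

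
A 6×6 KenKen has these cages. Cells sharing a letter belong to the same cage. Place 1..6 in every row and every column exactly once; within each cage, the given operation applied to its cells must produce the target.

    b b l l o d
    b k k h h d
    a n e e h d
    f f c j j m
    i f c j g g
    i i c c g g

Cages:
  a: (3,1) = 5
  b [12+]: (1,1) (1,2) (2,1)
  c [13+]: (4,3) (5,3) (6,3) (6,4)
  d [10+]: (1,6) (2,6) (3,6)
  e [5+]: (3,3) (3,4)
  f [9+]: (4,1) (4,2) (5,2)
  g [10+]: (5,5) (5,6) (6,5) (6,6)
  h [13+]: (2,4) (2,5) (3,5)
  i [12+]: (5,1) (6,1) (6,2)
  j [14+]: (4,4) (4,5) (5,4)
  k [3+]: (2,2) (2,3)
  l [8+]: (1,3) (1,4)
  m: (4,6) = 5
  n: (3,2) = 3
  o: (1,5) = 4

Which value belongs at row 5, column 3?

Cage o is a single given cell; hence (1,5) = 4.
Cage a is a single given cell, leaving (3,1) = 5.
N is a freebie, so (3,2) = 3.
M is a freebie, which forces (4,6) = 5.
The only place for 2 in row 3 is (3,5).
Row 2 needs a 3, and only (2,6) is open for it.
Row 2 needs a 4, and only (2,1) is open for it.
Row 1 needs a 1, and only (1,6) is open for it.
1 is placed in column 6, which forces (3,6) = 6.
Column 5 needs a 5, and only (2,5) is open for it.
Row 2 now contains 5; hence (2,4) = 6.
6 is placed in column 4, so (5,4) = 5.
Cage j needs sum 14, so (4,4) = 3.
The 3 cells of cage j must have sum 14, so (4,5) = 6.
The two cells of cage l must have sum 8, which forces (1,3) = 6.
3 is placed in column 4; hence (1,4) = 2.
The 3 cells of cage f must have sum 9, so (5,2) = 6.
Row 1 now contains 2, so (1,1) = 3.
Row 1 now contains 2; hence (1,2) = 5.
Cage i needs sum 12; hence (6,1) = 6.
Column 2 already has 5, so (6,2) = 4.
4 is placed in row 6, leaving (6,4) = 1.
Row 6 now contains 1, leaving (6,5) = 3.
4 is placed in row 6, which forces (6,6) = 2.
Cage e needs two cells with sum 5, which forces (3,3) = 1.
Column 4 now contains 1, leaving (3,4) = 4.
Cage c has sum 13, which forces (4,3) = 4.
The 3 cells of cage i must have sum 12, leaving (5,1) = 2.
The 4 cells of cage c must have sum 13, so (5,3) = 3.
3 is placed in column 5; hence (5,5) = 1.
Column 6 already has 2, which forces (5,6) = 4.
Row 6 now contains 2, which forces (6,3) = 5.
Cage k needs two cells with sum 3, which forces (2,2) = 1.
1 is placed in column 3, so (2,3) = 2.
2 is placed in column 1; hence (4,1) = 1.
Cage f needs sum 9, so (4,2) = 2.
Filled in: 3 5 6 2 4 1 / 4 1 2 6 5 3 / 5 3 1 4 2 6 / 1 2 4 3 6 5 / 2 6 3 5 1 4 / 6 4 5 1 3 2.

3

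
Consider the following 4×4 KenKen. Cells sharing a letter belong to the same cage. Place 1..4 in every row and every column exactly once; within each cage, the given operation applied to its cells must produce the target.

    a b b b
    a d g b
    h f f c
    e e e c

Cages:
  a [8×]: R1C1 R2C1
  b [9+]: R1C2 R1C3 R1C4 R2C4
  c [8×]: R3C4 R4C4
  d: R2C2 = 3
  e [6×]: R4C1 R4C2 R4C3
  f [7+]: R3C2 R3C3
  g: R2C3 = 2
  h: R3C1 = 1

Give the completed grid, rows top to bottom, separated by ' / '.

D is a freebie, which forces R2C2 = 3.
Cage g is a single given cell, leaving R2C3 = 2.
Row 2 now contains 2, so R2C4 = 1.
Cage h is a single given cell, leaving R3C1 = 1.
Column 2 now contains 3, which forces R3C2 = 4.
4 is placed in row 3; hence R3C3 = 3.
4 is placed in row 3, leaving R3C4 = 2.
Column 3 already has 3, so R4C3 = 1.
2 is placed in column 4; hence R4C4 = 4.
Cage a's pair has product 8; hence R1C1 = 2.
The 4 cells of cage b must have sum 9, so R1C2 = 1.
1 is placed in column 3, so R1C3 = 4.
4 is placed in column 4; hence R1C4 = 3.
Row 2 now contains 2, which forces R2C1 = 4.
Cage e has product 6, which forces R4C1 = 3.
Row 4 now contains 1; hence R4C2 = 2.

2 1 4 3 / 4 3 2 1 / 1 4 3 2 / 3 2 1 4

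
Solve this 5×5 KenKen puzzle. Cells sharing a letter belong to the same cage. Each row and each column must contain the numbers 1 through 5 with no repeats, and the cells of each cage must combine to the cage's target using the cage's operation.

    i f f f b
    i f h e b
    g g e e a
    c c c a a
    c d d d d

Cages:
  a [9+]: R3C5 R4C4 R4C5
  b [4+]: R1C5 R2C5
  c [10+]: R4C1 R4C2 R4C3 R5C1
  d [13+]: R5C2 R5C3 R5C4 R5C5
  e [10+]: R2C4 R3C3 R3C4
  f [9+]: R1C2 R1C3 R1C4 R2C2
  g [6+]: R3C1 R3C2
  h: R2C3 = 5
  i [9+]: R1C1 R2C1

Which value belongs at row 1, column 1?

5

H is a freebie, so R2C3 = 5.
Cage i needs two cells with sum 9, so R1C1 = 5.
5 is placed in row 2, which forces R2C1 = 4.
The only place for 2 in row 5 is R5C1.
Column 1 now contains 2; hence R3C1 = 1.
Cage g needs two cells with sum 6; hence R3C2 = 5.
Row 3 already has 5; hence R3C4 = 4.
Column 1 now contains 1; hence R4C1 = 3.
Cage e needs sum 10, leaving R2C4 = 3.
Row 2 now contains 3, so R2C5 = 1.
The 3 cells of cage e must have sum 10, leaving R3C3 = 3.
Row 3 already has 3; hence R3C5 = 2.
Column 5 now contains 1, which forces R1C5 = 3.
Row 2 now contains 1, leaving R2C2 = 2.
The 3 cells of cage a must have sum 9, so R4C4 = 2.
Cage a has sum 9; hence R4C5 = 5.
Column 5 already has 5; hence R5C5 = 4.
Cage f has sum 9; hence R1C2 = 4.
Cage f needs sum 9, leaving R1C3 = 2.
Column 4 already has 2; hence R1C4 = 1.
Column 2 already has 4, so R4C2 = 1.
Row 4 now contains 1, which forces R4C3 = 4.
The 4 cells of cage d must have sum 13, leaving R5C2 = 3.
Row 5 already has 4, leaving R5C3 = 1.
The 4 cells of cage d must have sum 13, so R5C4 = 5.
Completed grid: 5 4 2 1 3 / 4 2 5 3 1 / 1 5 3 4 2 / 3 1 4 2 5 / 2 3 1 5 4.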